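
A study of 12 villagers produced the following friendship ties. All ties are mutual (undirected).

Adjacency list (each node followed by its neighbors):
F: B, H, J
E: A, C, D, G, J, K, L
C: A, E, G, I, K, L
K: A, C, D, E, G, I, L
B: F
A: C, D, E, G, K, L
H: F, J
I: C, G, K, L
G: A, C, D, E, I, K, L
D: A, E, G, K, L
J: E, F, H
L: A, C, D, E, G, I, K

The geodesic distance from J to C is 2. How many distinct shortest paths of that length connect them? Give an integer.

The shortest distance is 2, and the only length-2 path is J–E–C. So there is exactly 1 shortest path.

1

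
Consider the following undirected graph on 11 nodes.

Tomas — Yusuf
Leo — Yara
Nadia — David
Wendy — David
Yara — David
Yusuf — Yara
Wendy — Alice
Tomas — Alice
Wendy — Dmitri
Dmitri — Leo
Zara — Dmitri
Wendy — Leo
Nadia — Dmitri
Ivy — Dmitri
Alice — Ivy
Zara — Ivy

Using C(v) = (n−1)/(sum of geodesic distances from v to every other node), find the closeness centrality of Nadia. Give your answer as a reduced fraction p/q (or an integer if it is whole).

Distances from Nadia: Alice:3, David:1, Dmitri:1, Ivy:2, Leo:2, Tomas:4, Wendy:2, Yara:2, Yusuf:3, Zara:2. Sum = 22.
n = 11, so closeness = 10/22 = 5/11.

5/11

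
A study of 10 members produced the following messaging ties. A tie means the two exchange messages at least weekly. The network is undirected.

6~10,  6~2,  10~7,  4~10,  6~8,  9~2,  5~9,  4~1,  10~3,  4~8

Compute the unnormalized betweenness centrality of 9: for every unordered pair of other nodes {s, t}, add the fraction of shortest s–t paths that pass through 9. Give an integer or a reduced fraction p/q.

8

Pairs whose geodesics pass through 9 — 1–5: 2/2; 8–5: 1; 5–4: 2/2; 5–10: 1; 5–6: 1; 5–3: 1; 5–7: 1; 5–2: 1.
All other pairs contribute 0.
Summing the contributions gives betweenness(9) = 8.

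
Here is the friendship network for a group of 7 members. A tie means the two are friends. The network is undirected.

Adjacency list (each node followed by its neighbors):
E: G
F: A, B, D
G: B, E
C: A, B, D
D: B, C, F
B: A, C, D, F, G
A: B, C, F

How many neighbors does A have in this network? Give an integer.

A is directly tied to B, C, and F. That is 3 neighbors, so the degree of A is 3.

3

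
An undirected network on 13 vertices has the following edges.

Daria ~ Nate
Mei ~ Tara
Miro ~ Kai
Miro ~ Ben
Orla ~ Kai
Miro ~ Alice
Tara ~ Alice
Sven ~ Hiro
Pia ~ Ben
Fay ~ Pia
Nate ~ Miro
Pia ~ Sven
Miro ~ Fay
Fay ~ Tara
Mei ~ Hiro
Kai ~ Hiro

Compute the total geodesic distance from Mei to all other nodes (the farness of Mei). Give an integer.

32

Distances from Mei: Alice:2, Ben:4, Daria:5, Fay:2, Hiro:1, Kai:2, Miro:3, Nate:4, Orla:3, Pia:3, Sven:2, Tara:1.
Sum = 2 + 4 + 5 + 2 + 1 + 2 + 3 + 4 + 3 + 3 + 2 + 1 = 32.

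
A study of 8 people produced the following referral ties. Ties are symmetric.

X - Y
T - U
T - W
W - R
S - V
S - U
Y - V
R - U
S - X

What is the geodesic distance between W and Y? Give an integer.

5

One shortest route is W – R – U – S – V – Y, which uses 5 edges, and at distance 4 from W we only reach {V, X}, which does not include Y. So d(W,Y) = 5.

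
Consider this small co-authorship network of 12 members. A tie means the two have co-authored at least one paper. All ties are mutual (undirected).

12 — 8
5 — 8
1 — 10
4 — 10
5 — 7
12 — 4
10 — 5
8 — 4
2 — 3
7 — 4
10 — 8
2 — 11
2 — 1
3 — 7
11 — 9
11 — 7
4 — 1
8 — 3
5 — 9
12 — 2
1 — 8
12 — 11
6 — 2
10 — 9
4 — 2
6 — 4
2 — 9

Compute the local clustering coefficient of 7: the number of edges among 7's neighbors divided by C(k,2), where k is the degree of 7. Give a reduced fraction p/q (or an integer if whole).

0

7's neighbors: 3, 4, 5, and 11 (k = 4).
Possible neighbor pairs: C(4,2) = 6. Edges among them: none → e = 0.
Clustering(7) = 0/6 = 0.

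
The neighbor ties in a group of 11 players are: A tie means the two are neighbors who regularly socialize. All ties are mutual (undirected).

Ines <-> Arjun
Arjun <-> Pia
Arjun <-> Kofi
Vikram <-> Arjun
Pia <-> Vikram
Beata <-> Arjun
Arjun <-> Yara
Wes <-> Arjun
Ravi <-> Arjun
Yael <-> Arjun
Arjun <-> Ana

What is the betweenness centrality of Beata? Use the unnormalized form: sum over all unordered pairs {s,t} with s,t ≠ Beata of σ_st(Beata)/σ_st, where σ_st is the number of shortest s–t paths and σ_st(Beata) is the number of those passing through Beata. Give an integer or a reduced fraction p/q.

0

No shortest path between any pair of other nodes passes through Beata.
Summing the contributions gives betweenness(Beata) = 0.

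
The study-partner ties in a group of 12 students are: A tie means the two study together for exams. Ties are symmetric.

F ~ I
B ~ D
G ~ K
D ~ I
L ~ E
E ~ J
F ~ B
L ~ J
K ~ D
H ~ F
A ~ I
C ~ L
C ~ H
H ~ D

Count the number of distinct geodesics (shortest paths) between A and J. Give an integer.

2

The shortest distance is 6. The length-6 paths are: A–I–D–H–C–L–J; A–I–F–H–C–L–J.
That gives 2 distinct shortest paths.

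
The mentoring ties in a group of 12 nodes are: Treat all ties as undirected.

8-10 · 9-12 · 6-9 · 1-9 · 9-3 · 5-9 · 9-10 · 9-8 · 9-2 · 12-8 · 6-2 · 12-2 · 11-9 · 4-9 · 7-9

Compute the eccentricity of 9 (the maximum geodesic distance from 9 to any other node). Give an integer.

Distances from 9: 1:1, 2:1, 3:1, 4:1, 5:1, 6:1, 7:1, 8:1, 10:1, 11:1, 12:1.
The largest is 1 (to 12, 3, 5, 11, 8, 2, 10, 7, 6, 1, and 4), so the eccentricity of 9 is 1.

1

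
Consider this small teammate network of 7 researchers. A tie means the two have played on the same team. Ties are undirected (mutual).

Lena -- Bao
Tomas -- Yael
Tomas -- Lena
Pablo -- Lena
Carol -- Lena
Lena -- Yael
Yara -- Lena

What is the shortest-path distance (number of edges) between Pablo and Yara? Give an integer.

One shortest route is Pablo – Lena – Yara, which uses 2 edges, and Pablo and Yara are not directly tied, so nothing shorter exists. So d(Pablo,Yara) = 2.

2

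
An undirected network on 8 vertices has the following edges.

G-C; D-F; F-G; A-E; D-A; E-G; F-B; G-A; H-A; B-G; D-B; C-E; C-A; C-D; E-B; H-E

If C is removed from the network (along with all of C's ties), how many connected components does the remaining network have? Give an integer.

C's neighbors (A, D, E, and G) remain reachable from one another through other ties, so the rest of the network stays in one piece.

1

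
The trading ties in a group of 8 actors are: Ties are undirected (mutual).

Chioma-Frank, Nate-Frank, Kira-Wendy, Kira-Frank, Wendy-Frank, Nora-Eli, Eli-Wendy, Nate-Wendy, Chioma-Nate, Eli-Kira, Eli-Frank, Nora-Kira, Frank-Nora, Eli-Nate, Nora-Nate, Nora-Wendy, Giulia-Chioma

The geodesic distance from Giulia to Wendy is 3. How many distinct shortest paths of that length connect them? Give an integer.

2

The shortest distance is 3. The length-3 paths are: Giulia–Chioma–Nate–Wendy; Giulia–Chioma–Frank–Wendy.
That gives 2 distinct shortest paths.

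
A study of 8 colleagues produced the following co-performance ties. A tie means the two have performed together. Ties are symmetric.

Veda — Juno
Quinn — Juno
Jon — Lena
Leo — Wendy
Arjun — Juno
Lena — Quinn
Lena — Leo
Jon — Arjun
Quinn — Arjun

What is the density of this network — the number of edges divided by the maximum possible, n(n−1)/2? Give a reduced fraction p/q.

9/28

There are 9 edges and 8 nodes, so the maximum possible is C(8,2) = 28.
Density = 9/28.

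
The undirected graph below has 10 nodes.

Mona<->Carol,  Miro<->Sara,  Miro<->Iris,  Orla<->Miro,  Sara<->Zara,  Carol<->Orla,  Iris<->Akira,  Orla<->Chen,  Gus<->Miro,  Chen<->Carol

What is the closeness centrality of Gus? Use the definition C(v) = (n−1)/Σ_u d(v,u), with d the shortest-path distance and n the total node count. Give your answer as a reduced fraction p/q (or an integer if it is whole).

Distances from Gus: Akira:3, Carol:3, Chen:3, Iris:2, Miro:1, Mona:4, Orla:2, Sara:2, Zara:3. Sum = 23.
n = 10, so closeness = 9/23.

9/23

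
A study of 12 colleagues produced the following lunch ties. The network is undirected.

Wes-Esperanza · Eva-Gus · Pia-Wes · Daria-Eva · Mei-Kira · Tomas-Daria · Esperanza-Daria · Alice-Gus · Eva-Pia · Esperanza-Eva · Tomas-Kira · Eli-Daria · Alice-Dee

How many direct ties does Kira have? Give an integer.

2

Kira is directly tied to Mei and Tomas. That is 2 neighbors, so the degree of Kira is 2.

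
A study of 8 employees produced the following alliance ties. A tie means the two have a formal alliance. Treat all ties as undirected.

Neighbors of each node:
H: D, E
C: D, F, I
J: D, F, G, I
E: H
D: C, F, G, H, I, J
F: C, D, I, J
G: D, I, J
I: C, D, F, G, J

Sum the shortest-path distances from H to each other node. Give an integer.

12

Distances from H: C:2, D:1, E:1, F:2, G:2, I:2, J:2.
Sum = 2 + 1 + 1 + 2 + 2 + 2 + 2 = 12.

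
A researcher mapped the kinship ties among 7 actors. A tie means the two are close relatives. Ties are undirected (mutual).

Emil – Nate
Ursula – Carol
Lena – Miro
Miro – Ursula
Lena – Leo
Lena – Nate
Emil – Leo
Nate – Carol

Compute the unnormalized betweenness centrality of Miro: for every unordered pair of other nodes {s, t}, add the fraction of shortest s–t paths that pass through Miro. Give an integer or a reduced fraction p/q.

Pairs whose geodesics pass through Miro — Lena–Ursula: 1; Leo–Ursula: 1.
All other pairs contribute 0.
Summing the contributions gives betweenness(Miro) = 2.

2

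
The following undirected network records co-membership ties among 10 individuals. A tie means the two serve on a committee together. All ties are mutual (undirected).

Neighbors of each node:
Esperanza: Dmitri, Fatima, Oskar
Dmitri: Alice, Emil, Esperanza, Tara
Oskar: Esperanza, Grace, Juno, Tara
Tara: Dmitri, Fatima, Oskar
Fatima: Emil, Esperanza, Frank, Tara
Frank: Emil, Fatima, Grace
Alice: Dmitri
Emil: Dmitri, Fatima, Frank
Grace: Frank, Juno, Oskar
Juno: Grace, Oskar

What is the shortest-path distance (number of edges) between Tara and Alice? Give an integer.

2

One shortest route is Tara – Dmitri – Alice, which uses 2 edges, and Tara and Alice are not directly tied, so nothing shorter exists. So d(Tara,Alice) = 2.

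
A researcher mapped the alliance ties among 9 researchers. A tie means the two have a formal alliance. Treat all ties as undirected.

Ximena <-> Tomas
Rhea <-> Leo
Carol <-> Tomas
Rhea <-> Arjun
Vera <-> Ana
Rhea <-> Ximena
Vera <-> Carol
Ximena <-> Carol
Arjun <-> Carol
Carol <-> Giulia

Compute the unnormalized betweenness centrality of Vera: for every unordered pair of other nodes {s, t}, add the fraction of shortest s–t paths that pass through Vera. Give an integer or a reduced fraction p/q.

7

Pairs whose geodesics pass through Vera — Arjun–Ana: 1; Ana–Giulia: 1; Ana–Leo: 2/2; Ana–Tomas: 1; Ana–Ximena: 1; Ana–Rhea: 2/2; Ana–Carol: 1.
All other pairs contribute 0.
Summing the contributions gives betweenness(Vera) = 7.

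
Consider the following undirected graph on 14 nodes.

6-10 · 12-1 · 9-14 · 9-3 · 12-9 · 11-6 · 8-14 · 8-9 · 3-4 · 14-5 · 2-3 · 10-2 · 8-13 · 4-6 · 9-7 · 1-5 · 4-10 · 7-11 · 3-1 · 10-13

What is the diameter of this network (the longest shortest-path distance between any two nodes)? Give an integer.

Eccentricity of each node (its greatest distance to any other): 1:4, 2:3, 3:3, 4:3, 5:4, 6:4, 7:3, 8:3, 9:3, 10:4, 11:4, 12:4, 13:4, 14:4.
The maximum eccentricity is 4, realized for instance by the pair 10–5 via 10 – 13 – 8 – 14 – 5. So the diameter is 4.

4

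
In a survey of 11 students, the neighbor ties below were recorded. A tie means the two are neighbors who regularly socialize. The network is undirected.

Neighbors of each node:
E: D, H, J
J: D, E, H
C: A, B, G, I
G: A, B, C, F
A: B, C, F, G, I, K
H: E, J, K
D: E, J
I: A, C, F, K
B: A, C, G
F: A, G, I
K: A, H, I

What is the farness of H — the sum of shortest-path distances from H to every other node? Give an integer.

Distances from H: A:2, B:3, C:3, D:2, E:1, F:3, G:3, I:2, J:1, K:1.
Sum = 2 + 3 + 3 + 2 + 1 + 3 + 3 + 2 + 1 + 1 = 21.

21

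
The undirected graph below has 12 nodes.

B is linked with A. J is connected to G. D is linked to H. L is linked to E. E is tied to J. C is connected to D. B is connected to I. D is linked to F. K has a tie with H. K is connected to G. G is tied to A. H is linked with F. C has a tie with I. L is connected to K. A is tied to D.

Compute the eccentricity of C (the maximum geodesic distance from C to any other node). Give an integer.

Distances from C: A:2, B:2, D:1, E:5, F:2, G:3, H:2, I:1, J:4, K:3, L:4.
The largest is 5 (to E), so the eccentricity of C is 5.

5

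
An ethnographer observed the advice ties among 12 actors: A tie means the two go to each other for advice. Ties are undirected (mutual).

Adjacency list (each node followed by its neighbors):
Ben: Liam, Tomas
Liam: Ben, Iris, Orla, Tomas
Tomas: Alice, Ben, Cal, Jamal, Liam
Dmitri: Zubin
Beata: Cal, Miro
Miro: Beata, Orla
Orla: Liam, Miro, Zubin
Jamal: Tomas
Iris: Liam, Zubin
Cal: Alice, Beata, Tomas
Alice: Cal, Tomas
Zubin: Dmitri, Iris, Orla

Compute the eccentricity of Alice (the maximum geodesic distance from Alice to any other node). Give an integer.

5

Distances from Alice: Beata:2, Ben:2, Cal:1, Dmitri:5, Iris:3, Jamal:2, Liam:2, Miro:3, Orla:3, Tomas:1, Zubin:4.
The largest is 5 (to Dmitri), so the eccentricity of Alice is 5.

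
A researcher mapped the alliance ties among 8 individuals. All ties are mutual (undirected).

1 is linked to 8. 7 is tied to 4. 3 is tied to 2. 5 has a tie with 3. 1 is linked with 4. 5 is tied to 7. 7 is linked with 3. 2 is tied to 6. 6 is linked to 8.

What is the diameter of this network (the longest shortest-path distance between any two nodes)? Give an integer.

Eccentricity of each node (its greatest distance to any other): 1:3, 2:3, 3:3, 4:3, 5:4, 6:3, 7:3, 8:4.
The maximum eccentricity is 4, realized for instance by the pair 8–5 via 8 – 1 – 4 – 7 – 5. So the diameter is 4.

4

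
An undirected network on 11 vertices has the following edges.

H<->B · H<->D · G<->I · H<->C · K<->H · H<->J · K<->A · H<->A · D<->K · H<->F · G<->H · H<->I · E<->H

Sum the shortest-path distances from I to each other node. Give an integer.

Distances from I: A:2, B:2, C:2, D:2, E:2, F:2, G:1, H:1, J:2, K:2.
Sum = 2 + 2 + 2 + 2 + 2 + 2 + 1 + 1 + 2 + 2 = 18.

18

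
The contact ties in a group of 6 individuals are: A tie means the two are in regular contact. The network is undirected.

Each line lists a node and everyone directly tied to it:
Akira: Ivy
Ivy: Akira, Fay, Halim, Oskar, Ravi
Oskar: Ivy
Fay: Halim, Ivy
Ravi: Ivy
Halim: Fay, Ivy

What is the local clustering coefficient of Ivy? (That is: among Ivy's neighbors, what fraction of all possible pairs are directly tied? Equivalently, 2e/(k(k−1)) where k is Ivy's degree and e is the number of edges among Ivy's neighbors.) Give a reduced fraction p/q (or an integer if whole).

1/10

Ivy's neighbors: Akira, Fay, Halim, Oskar, and Ravi (k = 5).
Possible neighbor pairs: C(5,2) = 10. Edges among them: Fay–Halim → e = 1.
Clustering(Ivy) = 1/10.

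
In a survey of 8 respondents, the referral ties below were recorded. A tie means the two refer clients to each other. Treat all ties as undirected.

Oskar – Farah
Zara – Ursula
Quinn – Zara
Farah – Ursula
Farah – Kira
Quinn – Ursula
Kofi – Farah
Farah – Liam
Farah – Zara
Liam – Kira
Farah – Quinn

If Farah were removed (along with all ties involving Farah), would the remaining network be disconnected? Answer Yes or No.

Removing Farah leaves {Quinn, Ursula, and Zara} with no path to {Kira and Liam}, so the network splits into 4 components. Farah is a cut vertex.

Yes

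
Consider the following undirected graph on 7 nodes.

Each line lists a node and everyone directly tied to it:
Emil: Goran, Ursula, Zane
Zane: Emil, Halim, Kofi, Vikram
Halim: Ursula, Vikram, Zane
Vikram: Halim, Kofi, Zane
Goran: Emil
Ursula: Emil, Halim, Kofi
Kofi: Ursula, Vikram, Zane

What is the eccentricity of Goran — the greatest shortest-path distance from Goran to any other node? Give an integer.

3

Distances from Goran: Emil:1, Halim:3, Kofi:3, Ursula:2, Vikram:3, Zane:2.
The largest is 3 (to Halim, Kofi, and Vikram), so the eccentricity of Goran is 3.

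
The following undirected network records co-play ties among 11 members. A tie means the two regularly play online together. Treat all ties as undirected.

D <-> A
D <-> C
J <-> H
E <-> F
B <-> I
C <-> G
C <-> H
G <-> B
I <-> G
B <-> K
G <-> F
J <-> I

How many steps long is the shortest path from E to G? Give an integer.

One shortest route is E – F – G, which uses 2 edges, and E and G are not directly tied, so nothing shorter exists. So d(E,G) = 2.

2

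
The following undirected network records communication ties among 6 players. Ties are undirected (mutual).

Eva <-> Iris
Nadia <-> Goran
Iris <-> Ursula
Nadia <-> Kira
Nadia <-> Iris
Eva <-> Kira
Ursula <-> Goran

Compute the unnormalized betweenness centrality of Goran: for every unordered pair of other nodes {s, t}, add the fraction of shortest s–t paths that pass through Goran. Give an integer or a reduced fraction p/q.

5/6

Pairs whose geodesics pass through Goran — Kira–Ursula: 1/3; Ursula–Nadia: 1/2.
All other pairs contribute 0.
Summing the contributions gives betweenness(Goran) = 5/6.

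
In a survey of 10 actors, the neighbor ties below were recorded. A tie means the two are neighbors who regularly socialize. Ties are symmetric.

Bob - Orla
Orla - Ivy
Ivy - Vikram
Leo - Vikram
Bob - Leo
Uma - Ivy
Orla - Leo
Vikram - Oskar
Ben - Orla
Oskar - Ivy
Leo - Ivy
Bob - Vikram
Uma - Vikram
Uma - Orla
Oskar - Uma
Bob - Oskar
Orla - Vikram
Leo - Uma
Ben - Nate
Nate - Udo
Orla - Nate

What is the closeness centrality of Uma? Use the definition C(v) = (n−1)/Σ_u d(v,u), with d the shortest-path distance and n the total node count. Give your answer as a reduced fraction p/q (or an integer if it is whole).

Distances from Uma: Ben:2, Bob:2, Ivy:1, Leo:1, Nate:2, Orla:1, Oskar:1, Udo:3, Vikram:1. Sum = 14.
n = 10, so closeness = 9/14.

9/14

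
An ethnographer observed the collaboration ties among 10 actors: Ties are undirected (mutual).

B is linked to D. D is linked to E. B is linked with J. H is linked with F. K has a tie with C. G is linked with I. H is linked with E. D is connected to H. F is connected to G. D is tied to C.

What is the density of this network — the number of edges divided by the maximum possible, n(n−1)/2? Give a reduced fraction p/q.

There are 10 edges and 10 nodes, so the maximum possible is C(10,2) = 45.
Density = 10/45 = 2/9.

2/9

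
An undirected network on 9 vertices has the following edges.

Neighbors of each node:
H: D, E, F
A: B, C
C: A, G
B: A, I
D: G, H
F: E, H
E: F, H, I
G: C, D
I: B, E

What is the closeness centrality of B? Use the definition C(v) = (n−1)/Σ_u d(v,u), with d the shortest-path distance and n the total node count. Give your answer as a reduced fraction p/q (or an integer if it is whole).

Distances from B: A:1, C:2, D:4, E:2, F:3, G:3, H:3, I:1. Sum = 19.
n = 9, so closeness = 8/19.

8/19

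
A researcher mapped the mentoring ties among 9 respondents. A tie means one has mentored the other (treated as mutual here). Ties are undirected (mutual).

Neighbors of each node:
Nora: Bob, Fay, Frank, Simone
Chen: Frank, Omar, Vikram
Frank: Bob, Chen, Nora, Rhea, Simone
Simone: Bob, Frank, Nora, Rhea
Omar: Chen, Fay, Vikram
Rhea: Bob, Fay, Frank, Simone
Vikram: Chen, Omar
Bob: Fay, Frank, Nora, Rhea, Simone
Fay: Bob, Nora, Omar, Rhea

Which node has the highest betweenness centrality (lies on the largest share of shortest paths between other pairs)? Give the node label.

Unnormalized betweenness of each node: Bob:7/6, Chen:19/4, Fay:11/2, Frank:7, Nora:11/12, Omar:7/2, Rhea:11/12, Simone:1/4, Vikram:0.
Frank has the largest value, 7, making it the main broker — the node through which the most shortest paths run.

Frank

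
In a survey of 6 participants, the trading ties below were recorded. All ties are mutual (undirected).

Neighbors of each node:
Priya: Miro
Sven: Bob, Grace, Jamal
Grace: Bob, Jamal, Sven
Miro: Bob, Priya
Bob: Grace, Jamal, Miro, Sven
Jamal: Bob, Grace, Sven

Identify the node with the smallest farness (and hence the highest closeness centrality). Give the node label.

Bob

Farness (sum of distances to all others) for each node — Bob:6, Grace:8, Jamal:8, Miro:8, Priya:12, Sven:8.
The smallest farness is 6, for Bob, so Bob has the highest closeness.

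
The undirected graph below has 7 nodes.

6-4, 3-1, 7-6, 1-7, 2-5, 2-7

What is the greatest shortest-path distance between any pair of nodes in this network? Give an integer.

4

Eccentricity of each node (its greatest distance to any other): 1:3, 2:3, 3:4, 4:4, 5:4, 6:3, 7:2.
The maximum eccentricity is 4, realized for instance by the pair 4–5 via 4 – 6 – 7 – 2 – 5. So the diameter is 4.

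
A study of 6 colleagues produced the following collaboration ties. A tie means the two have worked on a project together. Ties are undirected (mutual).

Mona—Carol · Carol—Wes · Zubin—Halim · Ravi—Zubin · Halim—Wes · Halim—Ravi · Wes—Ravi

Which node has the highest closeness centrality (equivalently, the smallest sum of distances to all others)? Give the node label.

Farness (sum of distances to all others) for each node — Carol:9, Halim:8, Mona:13, Ravi:8, Wes:7, Zubin:11.
The smallest farness is 7, for Wes, so Wes has the highest closeness.

Wes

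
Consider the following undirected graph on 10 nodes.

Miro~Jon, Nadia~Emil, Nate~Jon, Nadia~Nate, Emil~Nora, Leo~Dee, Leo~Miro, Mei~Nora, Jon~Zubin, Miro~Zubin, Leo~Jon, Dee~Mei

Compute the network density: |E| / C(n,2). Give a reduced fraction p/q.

4/15

There are 12 edges and 10 nodes, so the maximum possible is C(10,2) = 45.
Density = 12/45 = 4/15.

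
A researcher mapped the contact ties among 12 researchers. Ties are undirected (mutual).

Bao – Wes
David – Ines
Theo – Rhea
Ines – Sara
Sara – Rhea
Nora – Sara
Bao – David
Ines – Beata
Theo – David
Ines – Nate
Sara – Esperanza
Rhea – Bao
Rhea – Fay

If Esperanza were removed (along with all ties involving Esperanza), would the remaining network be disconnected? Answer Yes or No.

Even without Esperanza, every remaining node can still reach every other (the residual graph is connected), so Esperanza is not a cut vertex.

No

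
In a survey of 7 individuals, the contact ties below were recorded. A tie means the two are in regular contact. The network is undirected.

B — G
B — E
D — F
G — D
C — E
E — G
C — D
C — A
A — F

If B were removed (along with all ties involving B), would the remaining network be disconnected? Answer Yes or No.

Even without B, every remaining node can still reach every other (the residual graph is connected), so B is not a cut vertex.

No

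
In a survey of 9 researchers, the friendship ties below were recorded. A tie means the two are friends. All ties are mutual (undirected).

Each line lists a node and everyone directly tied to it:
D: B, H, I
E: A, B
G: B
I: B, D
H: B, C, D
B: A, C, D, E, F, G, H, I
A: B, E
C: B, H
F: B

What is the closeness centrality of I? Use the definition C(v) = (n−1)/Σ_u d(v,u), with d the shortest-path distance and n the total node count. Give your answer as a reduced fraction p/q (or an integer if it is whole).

Distances from I: A:2, B:1, C:2, D:1, E:2, F:2, G:2, H:2. Sum = 14.
n = 9, so closeness = 8/14 = 4/7.

4/7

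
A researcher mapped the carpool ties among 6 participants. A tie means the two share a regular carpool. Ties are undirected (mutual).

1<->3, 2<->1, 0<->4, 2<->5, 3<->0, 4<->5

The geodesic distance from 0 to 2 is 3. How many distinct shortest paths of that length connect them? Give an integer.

2

The shortest distance is 3. The length-3 paths are: 0–4–5–2; 0–3–1–2.
That gives 2 distinct shortest paths.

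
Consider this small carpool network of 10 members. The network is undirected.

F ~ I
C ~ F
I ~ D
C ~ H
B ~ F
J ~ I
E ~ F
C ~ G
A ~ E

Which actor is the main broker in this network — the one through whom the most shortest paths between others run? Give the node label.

Unnormalized betweenness of each node: A:0, B:0, C:15, D:0, E:8, F:29, G:0, H:0, I:15, J:0.
F has the largest value, 29, making it the main broker — the node through which the most shortest paths run.

F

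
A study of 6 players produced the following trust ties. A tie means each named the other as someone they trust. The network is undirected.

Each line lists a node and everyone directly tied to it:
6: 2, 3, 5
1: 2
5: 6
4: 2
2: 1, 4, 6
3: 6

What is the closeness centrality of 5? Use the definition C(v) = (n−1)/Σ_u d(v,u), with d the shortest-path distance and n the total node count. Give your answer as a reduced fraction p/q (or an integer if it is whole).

5/11

Distances from 5: 1:3, 2:2, 3:2, 4:3, 6:1. Sum = 11.
n = 6, so closeness = 5/11.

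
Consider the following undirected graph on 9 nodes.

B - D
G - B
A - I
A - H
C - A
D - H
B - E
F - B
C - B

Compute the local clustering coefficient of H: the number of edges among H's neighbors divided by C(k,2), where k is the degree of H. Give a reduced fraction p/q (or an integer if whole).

H's neighbors: A and D (k = 2).
Possible neighbor pairs: C(2,2) = 1. Edges among them: none → e = 0.
Clustering(H) = 0/1.

0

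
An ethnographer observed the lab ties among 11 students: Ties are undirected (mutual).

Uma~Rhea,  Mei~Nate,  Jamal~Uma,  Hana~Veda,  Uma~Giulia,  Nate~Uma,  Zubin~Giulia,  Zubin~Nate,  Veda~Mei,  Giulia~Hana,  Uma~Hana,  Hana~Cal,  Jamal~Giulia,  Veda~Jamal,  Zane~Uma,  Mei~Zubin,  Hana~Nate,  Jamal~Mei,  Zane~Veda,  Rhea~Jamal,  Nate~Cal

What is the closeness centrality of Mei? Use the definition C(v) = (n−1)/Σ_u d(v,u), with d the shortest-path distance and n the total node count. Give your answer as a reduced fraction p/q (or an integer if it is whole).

Distances from Mei: Cal:2, Giulia:2, Hana:2, Jamal:1, Nate:1, Rhea:2, Uma:2, Veda:1, Zane:2, Zubin:1. Sum = 16.
n = 11, so closeness = 10/16 = 5/8.

5/8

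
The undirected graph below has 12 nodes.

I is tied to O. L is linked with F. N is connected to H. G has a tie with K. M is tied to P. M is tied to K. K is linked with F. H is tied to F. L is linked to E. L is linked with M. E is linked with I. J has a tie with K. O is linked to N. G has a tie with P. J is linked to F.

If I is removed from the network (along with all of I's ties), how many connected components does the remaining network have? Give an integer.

1

I's neighbors (E and O) remain reachable from one another through other ties, so the rest of the network stays in one piece.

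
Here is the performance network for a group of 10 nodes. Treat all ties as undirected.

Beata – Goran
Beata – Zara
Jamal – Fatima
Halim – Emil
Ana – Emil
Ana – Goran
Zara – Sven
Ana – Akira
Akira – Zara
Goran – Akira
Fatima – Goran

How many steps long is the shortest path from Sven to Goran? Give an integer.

One shortest route is Sven – Zara – Beata – Goran, which uses 3 edges, and at distance 2 from Sven we only reach {Akira, Beata}, which does not include Goran. So d(Sven,Goran) = 3.

3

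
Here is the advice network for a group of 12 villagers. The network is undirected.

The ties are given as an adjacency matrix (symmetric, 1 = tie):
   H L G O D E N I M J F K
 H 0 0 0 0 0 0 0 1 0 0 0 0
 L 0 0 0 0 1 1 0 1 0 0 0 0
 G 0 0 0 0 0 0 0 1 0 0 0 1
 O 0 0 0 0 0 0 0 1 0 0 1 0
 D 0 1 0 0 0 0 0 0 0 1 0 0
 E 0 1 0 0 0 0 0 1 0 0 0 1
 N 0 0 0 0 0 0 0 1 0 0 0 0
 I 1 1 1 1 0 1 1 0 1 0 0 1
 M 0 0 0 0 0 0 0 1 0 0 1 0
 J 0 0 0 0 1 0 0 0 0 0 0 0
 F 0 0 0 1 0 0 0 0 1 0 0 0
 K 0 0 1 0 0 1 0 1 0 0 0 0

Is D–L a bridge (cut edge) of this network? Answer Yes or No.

Yes

Without the D–L edge there is no alternate route between D and L, so the network disconnects. It is a bridge.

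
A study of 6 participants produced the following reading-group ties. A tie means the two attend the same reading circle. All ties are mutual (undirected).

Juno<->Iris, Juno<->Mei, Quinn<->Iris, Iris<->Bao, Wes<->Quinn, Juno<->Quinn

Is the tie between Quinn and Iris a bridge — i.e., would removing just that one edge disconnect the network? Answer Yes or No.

Even without that edge, Quinn still reaches Iris via Quinn – Juno – Iris, so the network stays connected. Not a bridge.

No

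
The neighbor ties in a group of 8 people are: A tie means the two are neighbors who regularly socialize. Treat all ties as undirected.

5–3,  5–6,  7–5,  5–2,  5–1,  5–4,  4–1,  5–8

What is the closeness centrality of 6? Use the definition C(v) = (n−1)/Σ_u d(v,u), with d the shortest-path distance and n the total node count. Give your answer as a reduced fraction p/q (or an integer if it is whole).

Distances from 6: 1:2, 2:2, 3:2, 4:2, 5:1, 7:2, 8:2. Sum = 13.
n = 8, so closeness = 7/13.

7/13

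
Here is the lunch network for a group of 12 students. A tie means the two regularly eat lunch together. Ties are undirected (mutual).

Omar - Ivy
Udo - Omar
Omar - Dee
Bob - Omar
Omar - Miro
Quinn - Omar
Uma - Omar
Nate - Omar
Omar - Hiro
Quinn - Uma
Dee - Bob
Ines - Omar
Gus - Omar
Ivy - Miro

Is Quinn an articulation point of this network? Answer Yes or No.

Even without Quinn, every remaining node can still reach every other (the residual graph is connected), so Quinn is not a cut vertex.

No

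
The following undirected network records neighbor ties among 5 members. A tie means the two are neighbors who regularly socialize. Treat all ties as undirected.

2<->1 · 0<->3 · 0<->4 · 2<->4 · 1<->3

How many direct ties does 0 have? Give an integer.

0 is directly tied to 3 and 4. That is 2 neighbors, so the degree of 0 is 2.

2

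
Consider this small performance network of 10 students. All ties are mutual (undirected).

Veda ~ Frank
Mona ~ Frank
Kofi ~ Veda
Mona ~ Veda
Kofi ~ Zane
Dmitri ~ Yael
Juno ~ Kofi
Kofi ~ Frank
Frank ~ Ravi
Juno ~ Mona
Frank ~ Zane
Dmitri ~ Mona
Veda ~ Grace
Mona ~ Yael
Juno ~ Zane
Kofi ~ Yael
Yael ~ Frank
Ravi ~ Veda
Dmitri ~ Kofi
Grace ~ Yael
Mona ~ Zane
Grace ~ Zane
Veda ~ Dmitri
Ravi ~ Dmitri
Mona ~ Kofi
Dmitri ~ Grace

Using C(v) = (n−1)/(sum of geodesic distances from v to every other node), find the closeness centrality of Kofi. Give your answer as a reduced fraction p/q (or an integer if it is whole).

Distances from Kofi: Dmitri:1, Frank:1, Grace:2, Juno:1, Mona:1, Ravi:2, Veda:1, Yael:1, Zane:1. Sum = 11.
n = 10, so closeness = 9/11.

9/11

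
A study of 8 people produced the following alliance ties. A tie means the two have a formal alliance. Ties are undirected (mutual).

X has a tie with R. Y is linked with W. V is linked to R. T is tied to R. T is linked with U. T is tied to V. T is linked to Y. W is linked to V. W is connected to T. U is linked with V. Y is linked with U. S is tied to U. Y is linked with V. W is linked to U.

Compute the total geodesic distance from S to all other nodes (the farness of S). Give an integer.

16

Distances from S: R:3, T:2, U:1, V:2, W:2, X:4, Y:2.
Sum = 3 + 2 + 1 + 2 + 2 + 4 + 2 = 16.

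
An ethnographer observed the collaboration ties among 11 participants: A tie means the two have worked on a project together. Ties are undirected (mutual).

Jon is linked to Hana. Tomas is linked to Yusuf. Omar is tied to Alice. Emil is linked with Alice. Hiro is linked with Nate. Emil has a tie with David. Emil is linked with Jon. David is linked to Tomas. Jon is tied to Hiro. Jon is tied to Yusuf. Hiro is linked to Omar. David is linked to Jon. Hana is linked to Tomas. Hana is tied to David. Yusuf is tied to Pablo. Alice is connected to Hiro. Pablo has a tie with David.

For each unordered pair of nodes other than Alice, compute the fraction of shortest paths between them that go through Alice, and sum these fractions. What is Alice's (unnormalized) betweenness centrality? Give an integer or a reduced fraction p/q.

Pairs whose geodesics pass through Alice — Tomas–Omar: 1/4; Emil–Hiro: 1/2; Emil–Nate: 1/2; Emil–Omar: 1; David–Omar: 1/2; Pablo–Omar: 1/3.
All other pairs contribute 0.
Summing the contributions gives betweenness(Alice) = 37/12.

37/12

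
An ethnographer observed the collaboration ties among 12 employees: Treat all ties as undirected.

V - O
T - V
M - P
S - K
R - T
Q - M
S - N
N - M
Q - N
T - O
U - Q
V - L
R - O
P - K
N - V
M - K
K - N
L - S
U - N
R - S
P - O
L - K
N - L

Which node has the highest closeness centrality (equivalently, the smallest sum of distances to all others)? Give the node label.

N

Farness (sum of distances to all others) for each node — K:18, L:18, M:20, N:15, O:20, P:20, Q:22, R:22, S:18, T:23, U:24, V:18.
The smallest farness is 15, for N, so N has the highest closeness.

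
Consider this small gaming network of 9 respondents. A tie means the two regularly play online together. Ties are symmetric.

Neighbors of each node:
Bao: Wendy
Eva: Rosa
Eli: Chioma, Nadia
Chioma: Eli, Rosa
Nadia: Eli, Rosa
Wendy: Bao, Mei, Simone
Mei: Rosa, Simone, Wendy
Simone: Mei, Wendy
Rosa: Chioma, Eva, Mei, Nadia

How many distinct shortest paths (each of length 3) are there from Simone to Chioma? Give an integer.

1

The shortest distance is 3, and the only length-3 path is Simone–Mei–Rosa–Chioma. So there is exactly 1 shortest path.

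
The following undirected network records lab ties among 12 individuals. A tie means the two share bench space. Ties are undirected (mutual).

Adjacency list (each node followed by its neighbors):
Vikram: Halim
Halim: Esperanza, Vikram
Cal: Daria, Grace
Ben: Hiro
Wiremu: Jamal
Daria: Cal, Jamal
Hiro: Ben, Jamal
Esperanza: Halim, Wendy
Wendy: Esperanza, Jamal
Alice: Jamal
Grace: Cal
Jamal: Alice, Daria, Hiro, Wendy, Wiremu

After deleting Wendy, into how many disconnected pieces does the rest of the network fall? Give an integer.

Without Wendy, the remaining ties split the others into: {Alice, Ben, Cal, Daria, Grace, Hiro, Jamal, Wiremu}; {Esperanza, Halim, Vikram}.
That's 2 separate components.

2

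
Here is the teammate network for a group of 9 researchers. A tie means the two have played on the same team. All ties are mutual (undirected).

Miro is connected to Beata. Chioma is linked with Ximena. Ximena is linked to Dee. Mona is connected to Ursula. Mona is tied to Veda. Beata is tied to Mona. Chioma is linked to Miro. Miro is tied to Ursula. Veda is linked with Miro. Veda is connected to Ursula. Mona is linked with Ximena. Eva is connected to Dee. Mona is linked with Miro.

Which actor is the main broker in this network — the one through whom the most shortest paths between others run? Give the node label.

Unnormalized betweenness of each node: Beata:0, Chioma:3/2, Dee:7, Eva:0, Miro:9/2, Mona:23/2, Ursula:0, Veda:0, Ximena:25/2.
Ximena has the largest value, 25/2, making it the main broker — the node through which the most shortest paths run.

Ximena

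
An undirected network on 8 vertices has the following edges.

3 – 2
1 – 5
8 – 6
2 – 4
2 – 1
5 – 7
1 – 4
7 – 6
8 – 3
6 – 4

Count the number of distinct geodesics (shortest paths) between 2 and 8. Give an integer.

1

The shortest distance is 2, and the only length-2 path is 2–3–8. So there is exactly 1 shortest path.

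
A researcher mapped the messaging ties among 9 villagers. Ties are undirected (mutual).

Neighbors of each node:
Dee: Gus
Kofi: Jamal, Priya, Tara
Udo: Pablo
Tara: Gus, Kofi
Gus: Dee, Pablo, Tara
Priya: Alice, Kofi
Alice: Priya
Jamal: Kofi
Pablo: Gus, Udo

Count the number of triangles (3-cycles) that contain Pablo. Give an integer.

0

Pablo's neighbors are Gus and Udo, but none of them are tied to each other, so no triangle contains Pablo.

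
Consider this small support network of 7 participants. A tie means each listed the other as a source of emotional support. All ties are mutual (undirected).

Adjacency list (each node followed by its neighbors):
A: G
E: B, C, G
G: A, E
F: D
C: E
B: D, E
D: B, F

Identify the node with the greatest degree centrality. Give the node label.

E

Degrees — A:1, B:2, C:1, D:2, E:3, F:1, G:2.
The maximum is 3, attained only by E.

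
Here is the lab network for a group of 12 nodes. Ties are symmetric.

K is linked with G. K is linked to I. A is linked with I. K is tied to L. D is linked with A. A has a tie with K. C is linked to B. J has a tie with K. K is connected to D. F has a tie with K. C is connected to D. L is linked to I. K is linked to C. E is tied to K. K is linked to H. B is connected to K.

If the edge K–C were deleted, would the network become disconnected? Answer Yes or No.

Even without that edge, K still reaches C via K – D – C, so the network stays connected. Not a bridge.

No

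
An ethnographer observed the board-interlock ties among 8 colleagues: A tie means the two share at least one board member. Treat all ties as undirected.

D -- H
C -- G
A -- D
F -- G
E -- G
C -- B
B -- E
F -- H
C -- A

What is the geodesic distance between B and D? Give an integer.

One shortest route is B – C – A – D, which uses 3 edges, and at distance 2 from B we only reach {A, G}, which does not include D. So d(B,D) = 3.

3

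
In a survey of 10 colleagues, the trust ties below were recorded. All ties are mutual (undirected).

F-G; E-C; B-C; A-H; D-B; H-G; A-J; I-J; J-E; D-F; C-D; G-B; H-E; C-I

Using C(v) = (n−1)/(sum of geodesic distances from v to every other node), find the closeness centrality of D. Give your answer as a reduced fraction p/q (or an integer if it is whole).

9/19

Distances from D: A:4, B:1, C:1, E:2, F:1, G:2, H:3, I:2, J:3. Sum = 19.
n = 10, so closeness = 9/19.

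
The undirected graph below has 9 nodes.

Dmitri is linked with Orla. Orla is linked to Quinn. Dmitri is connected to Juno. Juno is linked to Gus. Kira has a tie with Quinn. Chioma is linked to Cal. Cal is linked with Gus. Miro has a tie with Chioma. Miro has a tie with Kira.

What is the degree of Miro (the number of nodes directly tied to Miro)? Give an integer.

2

Miro is directly tied to Chioma and Kira. That is 2 neighbors, so the degree of Miro is 2.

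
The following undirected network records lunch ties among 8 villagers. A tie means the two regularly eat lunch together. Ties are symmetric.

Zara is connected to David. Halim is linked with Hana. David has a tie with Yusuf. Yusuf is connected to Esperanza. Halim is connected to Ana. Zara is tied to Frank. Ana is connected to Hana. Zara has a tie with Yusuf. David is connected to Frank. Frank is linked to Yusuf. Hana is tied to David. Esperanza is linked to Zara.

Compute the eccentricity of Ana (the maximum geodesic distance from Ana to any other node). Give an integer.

4

Distances from Ana: David:2, Esperanza:4, Frank:3, Halim:1, Hana:1, Yusuf:3, Zara:3.
The largest is 4 (to Esperanza), so the eccentricity of Ana is 4.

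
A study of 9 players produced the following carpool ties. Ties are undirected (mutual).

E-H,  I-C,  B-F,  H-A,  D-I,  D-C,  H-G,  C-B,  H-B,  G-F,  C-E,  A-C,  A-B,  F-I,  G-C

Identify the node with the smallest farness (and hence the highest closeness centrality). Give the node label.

C

Farness (sum of distances to all others) for each node — A:13, B:12, C:10, D:15, E:15, F:14, G:13, H:14, I:14.
The smallest farness is 10, for C, so C has the highest closeness.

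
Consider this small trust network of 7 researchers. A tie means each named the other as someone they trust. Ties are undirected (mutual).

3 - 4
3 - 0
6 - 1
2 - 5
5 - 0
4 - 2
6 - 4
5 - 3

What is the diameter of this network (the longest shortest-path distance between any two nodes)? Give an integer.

Eccentricity of each node (its greatest distance to any other): 0:4, 1:4, 2:3, 3:3, 4:2, 5:4, 6:3.
The maximum eccentricity is 4, realized for instance by the pair 1–5 via 1 – 6 – 4 – 2 – 5. So the diameter is 4.

4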